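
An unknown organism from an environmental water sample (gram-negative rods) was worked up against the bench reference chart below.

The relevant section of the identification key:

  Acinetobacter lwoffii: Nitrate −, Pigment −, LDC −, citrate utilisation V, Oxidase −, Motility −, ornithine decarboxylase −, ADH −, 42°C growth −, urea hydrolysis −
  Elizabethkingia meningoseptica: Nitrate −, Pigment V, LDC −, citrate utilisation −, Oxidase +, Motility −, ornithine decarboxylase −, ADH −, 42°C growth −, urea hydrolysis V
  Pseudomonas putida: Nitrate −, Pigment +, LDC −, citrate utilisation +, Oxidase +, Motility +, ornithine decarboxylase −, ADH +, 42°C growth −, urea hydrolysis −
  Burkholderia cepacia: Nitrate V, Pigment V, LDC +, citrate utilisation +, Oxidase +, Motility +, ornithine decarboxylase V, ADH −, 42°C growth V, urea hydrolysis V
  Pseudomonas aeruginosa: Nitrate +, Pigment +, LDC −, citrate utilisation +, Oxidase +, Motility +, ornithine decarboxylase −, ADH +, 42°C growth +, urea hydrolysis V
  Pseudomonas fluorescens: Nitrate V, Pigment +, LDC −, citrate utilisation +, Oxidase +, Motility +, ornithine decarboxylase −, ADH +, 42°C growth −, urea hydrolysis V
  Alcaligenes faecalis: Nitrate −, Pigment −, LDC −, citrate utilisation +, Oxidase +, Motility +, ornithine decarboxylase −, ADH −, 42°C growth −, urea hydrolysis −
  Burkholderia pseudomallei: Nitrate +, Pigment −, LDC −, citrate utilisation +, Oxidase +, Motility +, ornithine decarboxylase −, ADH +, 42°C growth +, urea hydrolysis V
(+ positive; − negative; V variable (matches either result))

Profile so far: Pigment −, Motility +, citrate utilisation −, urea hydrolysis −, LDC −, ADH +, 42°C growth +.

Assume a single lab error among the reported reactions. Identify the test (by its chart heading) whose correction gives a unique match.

citrate utilisation

As reported, no row in the chart matches all 7 reactions.
Reversing LDC → still no organism matches.
Reversing Pigment → still no organism matches.
Reversing ADH → still no organism matches.
Reversing Motility → still no organism matches.
Reversing 42°C growth → still no organism matches.
Reversing urea hydrolysis → still no organism matches.
Reversing citrate utilisation (to +) → unique match: Burkholderia pseudomallei.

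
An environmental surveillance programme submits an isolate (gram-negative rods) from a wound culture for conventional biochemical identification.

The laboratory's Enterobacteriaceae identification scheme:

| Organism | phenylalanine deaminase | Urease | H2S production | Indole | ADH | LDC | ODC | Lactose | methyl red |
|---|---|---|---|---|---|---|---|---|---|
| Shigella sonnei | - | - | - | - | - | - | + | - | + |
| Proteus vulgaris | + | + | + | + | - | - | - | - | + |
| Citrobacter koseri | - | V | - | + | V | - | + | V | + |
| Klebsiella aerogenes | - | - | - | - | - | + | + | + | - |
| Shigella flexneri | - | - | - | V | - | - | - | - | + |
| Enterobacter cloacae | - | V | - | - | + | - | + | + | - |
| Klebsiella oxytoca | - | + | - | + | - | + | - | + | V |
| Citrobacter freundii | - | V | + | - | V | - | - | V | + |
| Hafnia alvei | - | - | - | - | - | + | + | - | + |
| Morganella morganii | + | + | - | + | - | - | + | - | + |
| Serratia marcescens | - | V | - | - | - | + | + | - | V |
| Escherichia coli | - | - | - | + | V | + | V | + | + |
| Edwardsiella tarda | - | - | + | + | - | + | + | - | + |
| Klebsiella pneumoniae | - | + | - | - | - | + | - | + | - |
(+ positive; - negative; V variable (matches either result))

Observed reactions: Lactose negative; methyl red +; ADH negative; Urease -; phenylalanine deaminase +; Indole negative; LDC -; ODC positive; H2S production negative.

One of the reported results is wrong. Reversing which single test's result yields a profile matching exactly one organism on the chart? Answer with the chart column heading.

As reported, no row in the chart matches all 9 reactions.
Reversing Urease → still no organism matches.
Reversing phenylalanine deaminase (to -) → unique match: Shigella sonnei.
Reversing Indole → still no organism matches.
Reversing methyl red → still no organism matches.
Reversing Lactose → still no organism matches.
Reversing ODC → still no organism matches.
Reversing H2S production → still no organism matches.
Reversing ADH → still no organism matches.
Reversing LDC → still no organism matches.

phenylalanine deaminase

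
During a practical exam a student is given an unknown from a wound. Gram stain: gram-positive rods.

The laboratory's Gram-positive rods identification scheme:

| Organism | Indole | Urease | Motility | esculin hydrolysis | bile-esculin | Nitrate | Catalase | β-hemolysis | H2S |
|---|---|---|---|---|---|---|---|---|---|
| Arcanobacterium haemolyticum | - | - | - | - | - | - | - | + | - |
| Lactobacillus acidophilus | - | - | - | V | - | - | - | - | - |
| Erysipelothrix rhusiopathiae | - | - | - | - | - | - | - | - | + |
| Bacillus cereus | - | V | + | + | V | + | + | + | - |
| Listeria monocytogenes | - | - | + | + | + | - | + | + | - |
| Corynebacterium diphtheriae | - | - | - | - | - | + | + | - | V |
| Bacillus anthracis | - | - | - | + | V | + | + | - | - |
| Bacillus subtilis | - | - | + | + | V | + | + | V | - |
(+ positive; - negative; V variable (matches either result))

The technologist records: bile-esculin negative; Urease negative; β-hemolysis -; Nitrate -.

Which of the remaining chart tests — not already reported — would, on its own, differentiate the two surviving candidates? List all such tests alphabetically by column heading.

H2S

bile-esculin -: excludes Listeria monocytogenes — 7 left.
Nitrate -: excludes Bacillus cereus, Corynebacterium diphtheriae, Bacillus anthracis, Bacillus subtilis — 3 left.
Urease -: all 3 remaining candidates are consistent.
β-hemolysis -: excludes Arcanobacterium haemolyticum — 2 left.
Two candidates remain: Erysipelothrix rhusiopathiae and Lactobacillus acidophilus.
  Indole: - vs - — same for both, does not separate.
  Motility: - vs - — same for both, does not separate.
  esculin hydrolysis: - vs V — variable for at least one, does not separate.
  Catalase: - vs - — same for both, does not separate.
  H2S: Erysipelothrix rhusiopathiae +, Lactobacillus acidophilus - — discriminates.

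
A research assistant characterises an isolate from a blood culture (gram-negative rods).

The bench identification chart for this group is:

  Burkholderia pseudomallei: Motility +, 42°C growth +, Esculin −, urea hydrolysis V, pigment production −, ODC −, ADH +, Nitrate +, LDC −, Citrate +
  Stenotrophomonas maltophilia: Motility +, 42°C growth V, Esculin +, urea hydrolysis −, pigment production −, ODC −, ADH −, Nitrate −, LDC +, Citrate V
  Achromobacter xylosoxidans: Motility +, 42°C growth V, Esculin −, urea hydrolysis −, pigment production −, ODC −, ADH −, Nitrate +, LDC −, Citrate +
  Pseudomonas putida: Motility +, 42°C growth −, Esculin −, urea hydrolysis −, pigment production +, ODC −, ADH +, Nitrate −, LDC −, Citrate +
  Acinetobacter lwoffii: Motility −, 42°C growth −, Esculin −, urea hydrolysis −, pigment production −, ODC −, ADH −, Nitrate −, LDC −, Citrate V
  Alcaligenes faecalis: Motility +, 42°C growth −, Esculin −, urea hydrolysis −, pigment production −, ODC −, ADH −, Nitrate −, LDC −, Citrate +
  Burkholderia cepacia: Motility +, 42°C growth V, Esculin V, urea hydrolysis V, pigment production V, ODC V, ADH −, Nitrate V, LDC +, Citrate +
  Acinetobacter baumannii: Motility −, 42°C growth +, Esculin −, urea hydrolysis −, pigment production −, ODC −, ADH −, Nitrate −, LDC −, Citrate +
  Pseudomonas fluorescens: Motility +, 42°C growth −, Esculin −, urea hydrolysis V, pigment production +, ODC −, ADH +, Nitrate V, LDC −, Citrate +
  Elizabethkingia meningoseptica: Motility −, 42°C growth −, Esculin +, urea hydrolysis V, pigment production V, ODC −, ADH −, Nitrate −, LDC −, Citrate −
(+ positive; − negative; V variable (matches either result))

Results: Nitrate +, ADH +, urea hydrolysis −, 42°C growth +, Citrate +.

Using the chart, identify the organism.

urea hydrolysis −: all 10 remaining candidates are consistent.
42°C growth +: excludes 5 organisms — 5 left.
Nitrate +: excludes Stenotrophomonas maltophilia, Acinetobacter baumannii — 3 left.
ADH +: excludes Achromobacter xylosoxidans, Burkholderia cepacia — 1 left.
Citrate +: the one remaining candidate is consistent.

Burkholderia pseudomallei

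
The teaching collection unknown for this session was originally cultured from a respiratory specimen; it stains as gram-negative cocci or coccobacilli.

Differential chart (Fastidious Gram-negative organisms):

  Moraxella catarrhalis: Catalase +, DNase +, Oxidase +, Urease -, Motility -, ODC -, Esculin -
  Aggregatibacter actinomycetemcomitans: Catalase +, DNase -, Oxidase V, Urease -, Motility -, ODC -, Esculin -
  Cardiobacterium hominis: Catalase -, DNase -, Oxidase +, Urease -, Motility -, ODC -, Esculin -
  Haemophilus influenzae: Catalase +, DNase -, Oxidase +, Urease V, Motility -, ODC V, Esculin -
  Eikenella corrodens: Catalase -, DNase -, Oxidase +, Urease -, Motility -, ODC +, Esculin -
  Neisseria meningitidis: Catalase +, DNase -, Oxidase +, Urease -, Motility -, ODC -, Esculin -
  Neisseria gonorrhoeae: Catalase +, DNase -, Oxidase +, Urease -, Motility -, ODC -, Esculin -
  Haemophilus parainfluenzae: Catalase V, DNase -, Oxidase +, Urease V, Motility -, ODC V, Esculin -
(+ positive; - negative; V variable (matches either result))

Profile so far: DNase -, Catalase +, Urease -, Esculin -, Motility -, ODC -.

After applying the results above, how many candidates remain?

5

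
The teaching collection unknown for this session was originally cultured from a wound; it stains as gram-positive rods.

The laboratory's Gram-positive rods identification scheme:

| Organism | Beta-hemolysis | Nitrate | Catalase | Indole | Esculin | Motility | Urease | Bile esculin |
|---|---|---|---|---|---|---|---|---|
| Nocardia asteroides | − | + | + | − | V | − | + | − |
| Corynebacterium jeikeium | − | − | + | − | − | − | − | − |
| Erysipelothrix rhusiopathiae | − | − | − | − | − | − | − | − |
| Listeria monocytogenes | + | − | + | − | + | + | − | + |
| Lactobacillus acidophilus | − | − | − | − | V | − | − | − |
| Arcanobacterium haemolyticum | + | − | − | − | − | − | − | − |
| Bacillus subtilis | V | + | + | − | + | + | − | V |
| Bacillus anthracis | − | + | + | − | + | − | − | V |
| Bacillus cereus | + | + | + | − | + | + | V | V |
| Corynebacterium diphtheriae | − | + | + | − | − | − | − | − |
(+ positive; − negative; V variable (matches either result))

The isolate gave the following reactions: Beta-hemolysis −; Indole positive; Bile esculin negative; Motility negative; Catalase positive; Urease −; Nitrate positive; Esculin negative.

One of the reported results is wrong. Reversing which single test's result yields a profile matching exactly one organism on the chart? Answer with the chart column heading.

Indole

As reported, no row in the chart matches all 8 reactions.
Reversing Esculin → still no organism matches.
Reversing Motility → still no organism matches.
Reversing Indole (to −) → unique match: Corynebacterium diphtheriae.
Reversing Beta-hemolysis → still no organism matches.
Reversing Nitrate → still no organism matches.
Reversing Catalase → still no organism matches.
Reversing Urease → still no organism matches.
Reversing Bile esculin → still no organism matches.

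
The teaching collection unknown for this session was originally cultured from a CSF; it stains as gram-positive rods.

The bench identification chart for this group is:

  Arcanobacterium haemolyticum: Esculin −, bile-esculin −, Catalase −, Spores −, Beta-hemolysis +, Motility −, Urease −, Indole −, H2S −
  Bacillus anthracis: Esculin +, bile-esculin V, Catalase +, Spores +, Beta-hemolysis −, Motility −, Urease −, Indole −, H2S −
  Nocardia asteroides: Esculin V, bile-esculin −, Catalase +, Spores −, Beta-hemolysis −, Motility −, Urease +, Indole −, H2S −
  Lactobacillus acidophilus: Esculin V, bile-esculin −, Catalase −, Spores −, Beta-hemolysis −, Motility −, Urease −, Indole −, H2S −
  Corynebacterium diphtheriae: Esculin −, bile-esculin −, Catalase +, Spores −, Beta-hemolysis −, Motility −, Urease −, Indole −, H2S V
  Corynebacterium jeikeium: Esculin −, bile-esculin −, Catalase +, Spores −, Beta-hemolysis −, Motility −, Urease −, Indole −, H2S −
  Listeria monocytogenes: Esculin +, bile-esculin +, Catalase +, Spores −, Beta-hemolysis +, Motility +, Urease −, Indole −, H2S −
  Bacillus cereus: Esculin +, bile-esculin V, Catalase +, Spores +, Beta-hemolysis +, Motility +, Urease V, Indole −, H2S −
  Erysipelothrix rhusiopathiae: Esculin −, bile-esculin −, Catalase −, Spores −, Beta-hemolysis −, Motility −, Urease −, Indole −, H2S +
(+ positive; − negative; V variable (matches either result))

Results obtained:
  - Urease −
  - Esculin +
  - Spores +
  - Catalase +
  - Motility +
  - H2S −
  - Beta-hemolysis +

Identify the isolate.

Bacillus cereus

Catalase +: excludes Arcanobacterium haemolyticum, Lactobacillus acidophilus, Erysipelothrix rhusiopathiae — 6 left.
Motility +: excludes Bacillus anthracis, Nocardia asteroides, Corynebacterium diphtheriae, Corynebacterium jeikeium — 2 left.
Spores +: excludes Listeria monocytogenes — 1 left.
H2S −: the one remaining candidate is consistent.
Esculin +: the one remaining candidate is consistent.
Urease −: the one remaining candidate is consistent.
Beta-hemolysis +: the one remaining candidate is consistent.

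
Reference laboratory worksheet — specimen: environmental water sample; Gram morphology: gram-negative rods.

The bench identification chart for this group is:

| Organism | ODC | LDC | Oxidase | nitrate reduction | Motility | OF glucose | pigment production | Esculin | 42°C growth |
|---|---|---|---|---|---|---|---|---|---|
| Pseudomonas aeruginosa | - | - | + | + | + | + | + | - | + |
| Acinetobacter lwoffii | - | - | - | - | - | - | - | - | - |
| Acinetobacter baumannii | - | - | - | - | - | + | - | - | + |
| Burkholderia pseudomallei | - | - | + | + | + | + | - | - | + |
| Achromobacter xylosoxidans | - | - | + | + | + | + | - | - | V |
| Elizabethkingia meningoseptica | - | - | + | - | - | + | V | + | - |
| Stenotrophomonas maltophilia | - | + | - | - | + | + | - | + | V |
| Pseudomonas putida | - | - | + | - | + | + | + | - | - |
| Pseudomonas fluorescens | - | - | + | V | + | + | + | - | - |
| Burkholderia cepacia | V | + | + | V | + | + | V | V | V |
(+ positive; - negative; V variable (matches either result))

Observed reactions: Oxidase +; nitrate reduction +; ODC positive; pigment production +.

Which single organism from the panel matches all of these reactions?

Burkholderia cepacia

Oxidase +: excludes Acinetobacter lwoffii, Acinetobacter baumannii, Stenotrophomonas maltophilia — 7 left.
pigment production +: excludes Burkholderia pseudomallei, Achromobacter xylosoxidans — 5 left.
nitrate reduction +: excludes Elizabethkingia meningoseptica, Pseudomonas putida — 3 left.
ODC +: excludes Pseudomonas aeruginosa, Pseudomonas fluorescens — 1 left.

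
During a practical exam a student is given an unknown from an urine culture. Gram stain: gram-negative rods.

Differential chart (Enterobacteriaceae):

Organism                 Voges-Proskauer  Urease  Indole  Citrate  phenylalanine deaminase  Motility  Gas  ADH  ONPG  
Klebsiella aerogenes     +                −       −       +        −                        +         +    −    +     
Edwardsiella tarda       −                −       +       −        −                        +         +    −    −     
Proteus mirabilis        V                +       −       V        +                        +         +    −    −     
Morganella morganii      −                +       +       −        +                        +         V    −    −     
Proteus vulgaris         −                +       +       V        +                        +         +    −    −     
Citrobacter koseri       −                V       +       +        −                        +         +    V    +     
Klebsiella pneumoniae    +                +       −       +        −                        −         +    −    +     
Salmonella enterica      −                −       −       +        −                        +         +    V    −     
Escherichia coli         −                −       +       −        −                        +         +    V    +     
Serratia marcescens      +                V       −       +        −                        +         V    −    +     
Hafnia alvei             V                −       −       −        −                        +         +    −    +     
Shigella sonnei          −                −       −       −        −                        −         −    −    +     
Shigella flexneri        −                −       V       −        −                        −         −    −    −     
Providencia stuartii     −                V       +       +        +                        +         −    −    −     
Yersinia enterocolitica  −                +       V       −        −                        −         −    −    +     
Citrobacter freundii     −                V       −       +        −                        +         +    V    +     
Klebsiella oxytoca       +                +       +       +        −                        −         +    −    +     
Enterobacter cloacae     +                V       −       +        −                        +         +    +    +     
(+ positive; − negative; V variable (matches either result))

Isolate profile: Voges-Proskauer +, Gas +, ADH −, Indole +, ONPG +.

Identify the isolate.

Klebsiella oxytoca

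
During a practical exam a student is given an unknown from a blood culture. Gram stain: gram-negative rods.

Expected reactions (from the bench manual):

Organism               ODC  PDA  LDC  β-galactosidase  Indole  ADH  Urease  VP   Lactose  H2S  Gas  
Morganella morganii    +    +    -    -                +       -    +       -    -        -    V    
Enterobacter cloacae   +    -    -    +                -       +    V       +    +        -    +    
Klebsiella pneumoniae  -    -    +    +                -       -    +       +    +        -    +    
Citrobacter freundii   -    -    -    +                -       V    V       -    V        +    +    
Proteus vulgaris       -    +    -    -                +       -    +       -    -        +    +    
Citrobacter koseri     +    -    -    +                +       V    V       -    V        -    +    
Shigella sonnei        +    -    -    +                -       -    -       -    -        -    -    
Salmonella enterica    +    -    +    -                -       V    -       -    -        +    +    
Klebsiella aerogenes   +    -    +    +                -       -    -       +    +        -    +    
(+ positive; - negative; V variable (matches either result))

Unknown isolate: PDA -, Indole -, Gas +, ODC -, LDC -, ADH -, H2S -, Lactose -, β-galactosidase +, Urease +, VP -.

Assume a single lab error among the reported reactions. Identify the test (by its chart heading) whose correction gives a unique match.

H2S

As reported, no row in the chart matches all 11 reactions.
Reversing ODC → still no organism matches.
Reversing Urease → still no organism matches.
Reversing VP → still no organism matches.
Reversing LDC → still no organism matches.
Reversing Gas → still no organism matches.
Reversing β-galactosidase → still no organism matches.
Reversing Indole → still no organism matches.
Reversing PDA → still no organism matches.
Reversing ADH → still no organism matches.
Reversing H2S (to +) → unique match: Citrobacter freundii.
Reversing Lactose → still no organism matches.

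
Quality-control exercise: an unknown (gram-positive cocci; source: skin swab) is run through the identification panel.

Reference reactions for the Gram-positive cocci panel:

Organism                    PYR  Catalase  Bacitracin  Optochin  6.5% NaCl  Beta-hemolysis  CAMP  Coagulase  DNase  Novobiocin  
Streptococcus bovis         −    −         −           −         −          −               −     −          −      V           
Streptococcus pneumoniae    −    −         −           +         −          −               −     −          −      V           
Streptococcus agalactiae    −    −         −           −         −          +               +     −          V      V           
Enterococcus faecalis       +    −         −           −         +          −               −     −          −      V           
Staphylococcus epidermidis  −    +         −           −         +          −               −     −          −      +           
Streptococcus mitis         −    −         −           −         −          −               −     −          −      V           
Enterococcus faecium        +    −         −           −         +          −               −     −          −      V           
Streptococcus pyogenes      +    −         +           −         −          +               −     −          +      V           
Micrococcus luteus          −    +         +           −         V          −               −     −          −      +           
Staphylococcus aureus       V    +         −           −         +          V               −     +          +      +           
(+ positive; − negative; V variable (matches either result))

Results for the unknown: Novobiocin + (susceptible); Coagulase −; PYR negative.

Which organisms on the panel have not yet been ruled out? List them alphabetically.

Micrococcus luteus, Staphylococcus epidermidis, Streptococcus agalactiae, Streptococcus bovis, Streptococcus mitis, Streptococcus pneumoniae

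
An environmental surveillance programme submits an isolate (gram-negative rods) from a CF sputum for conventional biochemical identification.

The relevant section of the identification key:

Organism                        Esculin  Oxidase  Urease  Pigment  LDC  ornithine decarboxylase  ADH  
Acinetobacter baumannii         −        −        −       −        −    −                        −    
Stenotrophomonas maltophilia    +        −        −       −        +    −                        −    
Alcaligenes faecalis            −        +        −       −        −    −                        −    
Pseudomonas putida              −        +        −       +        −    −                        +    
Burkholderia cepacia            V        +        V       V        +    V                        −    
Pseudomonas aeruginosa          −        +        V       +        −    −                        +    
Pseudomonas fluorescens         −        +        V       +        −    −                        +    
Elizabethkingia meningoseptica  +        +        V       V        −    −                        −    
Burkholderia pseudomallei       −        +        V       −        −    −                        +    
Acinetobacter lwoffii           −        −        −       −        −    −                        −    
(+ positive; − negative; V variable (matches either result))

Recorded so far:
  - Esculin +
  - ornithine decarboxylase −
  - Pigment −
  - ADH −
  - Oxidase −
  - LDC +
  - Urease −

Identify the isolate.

ADH −: excludes Pseudomonas putida, Pseudomonas aeruginosa, Pseudomonas fluorescens, Burkholderia pseudomallei — 6 left.
Urease −: all 6 remaining candidates are consistent.
Esculin +: excludes Acinetobacter baumannii, Alcaligenes faecalis, Acinetobacter lwoffii — 3 left.
LDC +: excludes Elizabethkingia meningoseptica — 2 left.
ornithine decarboxylase −: all 2 remaining candidates are consistent.
Oxidase −: excludes Burkholderia cepacia — 1 left.
Pigment −: the one remaining candidate is consistent.

Stenotrophomonas maltophilia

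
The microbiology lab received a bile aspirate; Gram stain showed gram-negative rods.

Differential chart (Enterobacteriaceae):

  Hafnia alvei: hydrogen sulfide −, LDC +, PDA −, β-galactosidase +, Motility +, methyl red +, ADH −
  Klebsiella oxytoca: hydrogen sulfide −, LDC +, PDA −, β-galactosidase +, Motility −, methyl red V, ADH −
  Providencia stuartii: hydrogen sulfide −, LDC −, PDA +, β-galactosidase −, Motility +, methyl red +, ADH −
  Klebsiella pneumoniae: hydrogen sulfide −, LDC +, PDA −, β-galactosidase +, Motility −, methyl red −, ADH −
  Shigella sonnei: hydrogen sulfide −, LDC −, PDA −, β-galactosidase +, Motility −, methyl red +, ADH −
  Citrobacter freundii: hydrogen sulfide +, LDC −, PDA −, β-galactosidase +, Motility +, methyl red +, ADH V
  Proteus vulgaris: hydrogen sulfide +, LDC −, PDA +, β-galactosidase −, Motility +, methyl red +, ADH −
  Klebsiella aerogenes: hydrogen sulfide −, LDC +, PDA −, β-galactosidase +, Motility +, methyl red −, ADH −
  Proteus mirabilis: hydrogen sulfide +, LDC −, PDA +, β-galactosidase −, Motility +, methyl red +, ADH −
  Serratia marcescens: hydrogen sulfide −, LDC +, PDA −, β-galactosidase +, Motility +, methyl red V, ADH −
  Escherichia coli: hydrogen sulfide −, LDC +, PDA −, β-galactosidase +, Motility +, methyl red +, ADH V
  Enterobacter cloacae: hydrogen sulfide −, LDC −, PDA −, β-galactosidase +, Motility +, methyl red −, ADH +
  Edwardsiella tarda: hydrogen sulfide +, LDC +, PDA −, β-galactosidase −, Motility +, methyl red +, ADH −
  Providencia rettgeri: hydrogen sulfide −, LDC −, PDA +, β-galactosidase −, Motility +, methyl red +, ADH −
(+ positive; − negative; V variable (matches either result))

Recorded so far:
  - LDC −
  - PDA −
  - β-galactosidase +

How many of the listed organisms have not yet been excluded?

PDA −: excludes Providencia stuartii, Proteus vulgaris, Proteus mirabilis, Providencia rettgeri — 10 left.
LDC −: excludes 7 organisms — 3 left.
β-galactosidase +: all 3 remaining candidates are consistent.
Still consistent: Citrobacter freundii, Enterobacter cloacae, Shigella sonnei.

3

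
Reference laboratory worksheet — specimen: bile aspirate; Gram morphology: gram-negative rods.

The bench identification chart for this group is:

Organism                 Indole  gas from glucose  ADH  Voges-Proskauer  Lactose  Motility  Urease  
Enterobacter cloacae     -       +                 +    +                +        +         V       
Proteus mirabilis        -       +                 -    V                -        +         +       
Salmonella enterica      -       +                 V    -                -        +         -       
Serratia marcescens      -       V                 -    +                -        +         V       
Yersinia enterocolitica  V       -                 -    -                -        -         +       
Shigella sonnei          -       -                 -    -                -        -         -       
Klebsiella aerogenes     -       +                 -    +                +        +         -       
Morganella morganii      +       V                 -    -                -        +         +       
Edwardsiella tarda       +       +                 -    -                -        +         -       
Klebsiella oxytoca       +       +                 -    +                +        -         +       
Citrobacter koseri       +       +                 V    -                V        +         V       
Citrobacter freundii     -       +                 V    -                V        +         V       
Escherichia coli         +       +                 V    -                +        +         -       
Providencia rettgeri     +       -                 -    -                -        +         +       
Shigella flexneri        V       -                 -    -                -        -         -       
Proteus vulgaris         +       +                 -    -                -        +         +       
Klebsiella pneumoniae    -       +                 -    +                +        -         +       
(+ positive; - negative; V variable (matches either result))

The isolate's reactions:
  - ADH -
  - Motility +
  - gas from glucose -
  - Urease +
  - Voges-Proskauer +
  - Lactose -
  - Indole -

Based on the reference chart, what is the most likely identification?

Serratia marcescens

Indole -: excludes 7 organisms — 10 left.
ADH -: excludes Enterobacter cloacae — 9 left.
Motility +: excludes Yersinia enterocolitica, Shigella sonnei, Shigella flexneri, Klebsiella pneumoniae — 5 left.
Lactose -: excludes Klebsiella aerogenes — 4 left.
gas from glucose -: excludes Proteus mirabilis, Salmonella enterica, Citrobacter freundii — 1 left.
Voges-Proskauer +: the one remaining candidate is consistent.
Urease +: the one remaining candidate is consistent.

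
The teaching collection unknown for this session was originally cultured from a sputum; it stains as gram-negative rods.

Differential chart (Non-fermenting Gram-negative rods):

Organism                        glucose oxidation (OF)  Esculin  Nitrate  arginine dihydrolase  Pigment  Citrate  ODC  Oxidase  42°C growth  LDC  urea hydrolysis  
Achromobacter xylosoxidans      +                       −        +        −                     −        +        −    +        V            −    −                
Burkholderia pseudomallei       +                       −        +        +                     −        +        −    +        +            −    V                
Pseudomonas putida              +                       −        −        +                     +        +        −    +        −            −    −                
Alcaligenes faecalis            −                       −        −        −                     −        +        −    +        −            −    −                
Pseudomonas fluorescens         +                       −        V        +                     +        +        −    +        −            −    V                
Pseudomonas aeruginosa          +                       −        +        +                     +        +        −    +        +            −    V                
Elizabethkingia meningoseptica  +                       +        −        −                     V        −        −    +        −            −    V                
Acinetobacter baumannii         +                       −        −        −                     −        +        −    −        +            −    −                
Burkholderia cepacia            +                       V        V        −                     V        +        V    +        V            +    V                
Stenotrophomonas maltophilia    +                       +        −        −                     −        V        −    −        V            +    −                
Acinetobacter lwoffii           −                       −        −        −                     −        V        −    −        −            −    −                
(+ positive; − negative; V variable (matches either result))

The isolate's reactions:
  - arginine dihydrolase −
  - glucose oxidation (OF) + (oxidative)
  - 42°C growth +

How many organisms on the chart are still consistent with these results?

42°C growth +: excludes 5 organisms — 6 left.
arginine dihydrolase −: excludes Burkholderia pseudomallei, Pseudomonas aeruginosa — 4 left.
glucose oxidation (OF) +: all 4 remaining candidates are consistent.
Still consistent: Achromobacter xylosoxidans, Acinetobacter baumannii, Burkholderia cepacia, Stenotrophomonas maltophilia.

4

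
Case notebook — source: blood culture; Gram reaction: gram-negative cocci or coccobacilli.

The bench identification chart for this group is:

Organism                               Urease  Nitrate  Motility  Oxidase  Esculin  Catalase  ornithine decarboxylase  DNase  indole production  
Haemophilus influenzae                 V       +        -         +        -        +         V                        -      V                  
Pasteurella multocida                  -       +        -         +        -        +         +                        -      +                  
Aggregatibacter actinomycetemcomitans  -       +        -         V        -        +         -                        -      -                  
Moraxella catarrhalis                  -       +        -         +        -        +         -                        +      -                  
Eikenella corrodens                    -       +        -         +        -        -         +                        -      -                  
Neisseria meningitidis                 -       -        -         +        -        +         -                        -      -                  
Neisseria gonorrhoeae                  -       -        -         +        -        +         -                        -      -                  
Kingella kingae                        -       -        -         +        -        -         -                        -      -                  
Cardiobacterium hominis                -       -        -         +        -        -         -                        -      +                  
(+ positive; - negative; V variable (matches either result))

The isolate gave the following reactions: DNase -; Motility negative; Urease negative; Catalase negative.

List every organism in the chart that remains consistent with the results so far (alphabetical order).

Cardiobacterium hominis, Eikenella corrodens, Kingella kingae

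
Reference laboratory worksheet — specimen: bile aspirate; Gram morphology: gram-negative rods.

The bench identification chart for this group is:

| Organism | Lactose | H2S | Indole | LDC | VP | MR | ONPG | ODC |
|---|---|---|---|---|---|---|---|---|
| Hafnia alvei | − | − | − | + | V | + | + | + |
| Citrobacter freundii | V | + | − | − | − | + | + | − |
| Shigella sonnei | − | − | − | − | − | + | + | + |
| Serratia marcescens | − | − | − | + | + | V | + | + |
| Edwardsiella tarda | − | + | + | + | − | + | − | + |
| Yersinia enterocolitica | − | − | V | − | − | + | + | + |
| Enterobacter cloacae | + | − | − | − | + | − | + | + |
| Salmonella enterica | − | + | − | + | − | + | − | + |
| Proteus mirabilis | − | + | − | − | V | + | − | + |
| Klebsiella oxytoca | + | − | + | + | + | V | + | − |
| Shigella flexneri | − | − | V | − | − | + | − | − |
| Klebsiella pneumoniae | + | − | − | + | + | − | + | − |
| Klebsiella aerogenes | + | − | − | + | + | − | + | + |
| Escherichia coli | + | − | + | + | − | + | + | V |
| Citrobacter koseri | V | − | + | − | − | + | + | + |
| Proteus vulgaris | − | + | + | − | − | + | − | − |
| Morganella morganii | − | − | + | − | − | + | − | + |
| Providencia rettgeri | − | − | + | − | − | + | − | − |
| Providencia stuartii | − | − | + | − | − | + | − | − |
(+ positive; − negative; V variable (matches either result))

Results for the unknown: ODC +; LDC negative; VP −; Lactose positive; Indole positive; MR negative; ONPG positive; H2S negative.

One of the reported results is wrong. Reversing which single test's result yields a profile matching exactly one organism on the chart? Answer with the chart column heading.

As reported, no row in the chart matches all 8 reactions.
Reversing LDC → still no organism matches.
Reversing MR (to +) → unique match: Citrobacter koseri.
Reversing H2S → still no organism matches.
Reversing ONPG → still no organism matches.
Reversing Indole → still no organism matches.
Reversing VP → still no organism matches.
Reversing ODC → still no organism matches.
Reversing Lactose → still no organism matches.

MR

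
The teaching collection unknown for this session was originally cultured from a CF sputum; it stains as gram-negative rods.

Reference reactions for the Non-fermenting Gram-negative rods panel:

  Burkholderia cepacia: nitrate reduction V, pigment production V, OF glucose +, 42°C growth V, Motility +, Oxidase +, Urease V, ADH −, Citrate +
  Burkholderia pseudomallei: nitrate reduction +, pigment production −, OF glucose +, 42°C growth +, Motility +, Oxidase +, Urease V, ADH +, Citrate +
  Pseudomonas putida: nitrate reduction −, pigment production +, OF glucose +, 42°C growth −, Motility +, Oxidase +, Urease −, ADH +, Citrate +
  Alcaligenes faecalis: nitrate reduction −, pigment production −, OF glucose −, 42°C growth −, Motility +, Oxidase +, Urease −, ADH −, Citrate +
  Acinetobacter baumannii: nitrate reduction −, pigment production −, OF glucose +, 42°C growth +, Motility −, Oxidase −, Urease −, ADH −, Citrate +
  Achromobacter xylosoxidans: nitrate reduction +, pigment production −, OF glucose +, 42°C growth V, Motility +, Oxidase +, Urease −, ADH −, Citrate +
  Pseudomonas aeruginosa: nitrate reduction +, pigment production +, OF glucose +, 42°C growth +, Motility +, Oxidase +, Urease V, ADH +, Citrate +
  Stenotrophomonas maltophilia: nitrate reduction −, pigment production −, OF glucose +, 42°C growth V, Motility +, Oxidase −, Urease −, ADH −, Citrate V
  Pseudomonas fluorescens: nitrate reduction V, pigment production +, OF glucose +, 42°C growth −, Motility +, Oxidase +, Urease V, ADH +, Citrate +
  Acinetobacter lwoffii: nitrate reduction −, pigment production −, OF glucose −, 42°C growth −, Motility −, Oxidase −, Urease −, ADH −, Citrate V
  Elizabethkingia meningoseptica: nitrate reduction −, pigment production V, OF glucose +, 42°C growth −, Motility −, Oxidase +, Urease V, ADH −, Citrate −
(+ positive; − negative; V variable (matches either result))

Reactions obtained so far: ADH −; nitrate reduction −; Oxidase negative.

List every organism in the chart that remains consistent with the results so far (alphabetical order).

Oxidase −: excludes 8 organisms — 3 left.
ADH −: all 3 remaining candidates are consistent.
nitrate reduction −: all 3 remaining candidates are consistent.

Acinetobacter baumannii, Acinetobacter lwoffii, Stenotrophomonas maltophilia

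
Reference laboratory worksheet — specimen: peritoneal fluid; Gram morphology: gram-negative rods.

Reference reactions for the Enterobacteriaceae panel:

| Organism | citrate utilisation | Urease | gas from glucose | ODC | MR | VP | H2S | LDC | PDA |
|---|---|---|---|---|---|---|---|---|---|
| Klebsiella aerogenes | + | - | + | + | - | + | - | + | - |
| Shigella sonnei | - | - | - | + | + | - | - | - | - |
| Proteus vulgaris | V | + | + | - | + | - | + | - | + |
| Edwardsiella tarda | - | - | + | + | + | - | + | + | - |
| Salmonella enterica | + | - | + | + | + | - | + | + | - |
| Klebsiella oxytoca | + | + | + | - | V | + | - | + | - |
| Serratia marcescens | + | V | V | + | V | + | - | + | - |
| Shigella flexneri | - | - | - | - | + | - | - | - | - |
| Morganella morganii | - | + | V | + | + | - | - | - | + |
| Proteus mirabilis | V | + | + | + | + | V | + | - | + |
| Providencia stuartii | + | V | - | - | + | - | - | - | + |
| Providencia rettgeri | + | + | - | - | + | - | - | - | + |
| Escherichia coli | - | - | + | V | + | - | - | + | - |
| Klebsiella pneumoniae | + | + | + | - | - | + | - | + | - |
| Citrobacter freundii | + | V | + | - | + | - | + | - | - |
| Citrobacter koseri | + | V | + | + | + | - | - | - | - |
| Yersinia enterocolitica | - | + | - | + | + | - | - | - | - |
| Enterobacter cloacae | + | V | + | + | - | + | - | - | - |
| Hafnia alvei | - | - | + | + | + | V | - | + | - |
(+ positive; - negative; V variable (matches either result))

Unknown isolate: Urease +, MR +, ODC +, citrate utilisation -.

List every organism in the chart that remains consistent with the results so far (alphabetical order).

citrate utilisation -: excludes 10 organisms — 9 left.
ODC +: excludes Proteus vulgaris, Shigella flexneri — 7 left.
MR +: all 7 remaining candidates are consistent.
Urease +: excludes Shigella sonnei, Edwardsiella tarda, Escherichia coli, Hafnia alvei — 3 left.

Morganella morganii, Proteus mirabilis, Yersinia enterocolitica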